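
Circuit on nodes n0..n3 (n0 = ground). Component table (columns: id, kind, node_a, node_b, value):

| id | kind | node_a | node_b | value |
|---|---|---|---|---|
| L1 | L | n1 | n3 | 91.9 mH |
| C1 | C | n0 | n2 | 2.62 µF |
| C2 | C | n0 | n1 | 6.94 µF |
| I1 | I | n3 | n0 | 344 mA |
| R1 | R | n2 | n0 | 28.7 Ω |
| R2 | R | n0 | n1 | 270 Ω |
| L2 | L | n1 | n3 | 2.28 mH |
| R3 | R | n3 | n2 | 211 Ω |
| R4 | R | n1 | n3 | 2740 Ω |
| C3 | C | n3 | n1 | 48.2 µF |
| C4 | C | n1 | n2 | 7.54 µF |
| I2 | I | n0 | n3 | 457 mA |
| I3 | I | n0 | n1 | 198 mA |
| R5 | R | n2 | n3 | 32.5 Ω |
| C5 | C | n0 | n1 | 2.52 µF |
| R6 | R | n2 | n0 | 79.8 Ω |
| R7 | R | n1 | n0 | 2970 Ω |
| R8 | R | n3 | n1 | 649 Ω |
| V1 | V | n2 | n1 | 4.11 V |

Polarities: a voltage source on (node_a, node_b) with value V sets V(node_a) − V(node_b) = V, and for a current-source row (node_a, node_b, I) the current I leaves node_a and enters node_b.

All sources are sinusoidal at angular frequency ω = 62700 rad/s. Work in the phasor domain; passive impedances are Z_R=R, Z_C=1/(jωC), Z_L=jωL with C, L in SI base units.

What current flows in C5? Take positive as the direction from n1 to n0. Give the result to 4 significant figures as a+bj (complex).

0.03367-0.1386j A

Element admittances at ω=62700 rad/s:
  Y(L1) = 0.000-0.0001735j S between n1,n3
  Y(C1) = 0.000+0.1643j S between n0,n2
  Y(C2) = 0.000+0.4351j S between n0,n1
  I1: injects 0.344 A into n0 (from n3)
  Y(R1) = 0.03484+0.000j S between n2,n0
  Y(R2) = 0.003704+0.000j S between n0,n1
  Y(L2) = 0.000-0.006995j S between n1,n3
  Y(R3) = 0.004739+0.000j S between n3,n2
  Y(R4) = 0.0003650+0.000j S between n1,n3
  Y(C3) = 0.000+3.022j S between n3,n1
  Y(C4) = 0.000+0.4728j S between n1,n2
  I2: injects 0.457 A into n3 (from n0)
  I3: injects 0.198 A into n1 (from n0)
  Y(R5) = 0.03077+0.000j S between n2,n3
  Y(C5) = 0.000+0.1580j S between n0,n1
  Y(R6) = 0.01253+0.000j S between n2,n0
  Y(R7) = 0.0003367+0.000j S between n1,n0
  Y(R8) = 0.001541+0.000j S between n3,n1
  V1: constraint V(n2)−V(n1) = 4.11
Assemble and solve the 4×4 MNA system:
  V(n1)=-0.8769-0.2131j  V(n2)=3.233-0.2131j  V(n3)=-0.8759-0.2989j
  i(V1)=-0.3341-2.467j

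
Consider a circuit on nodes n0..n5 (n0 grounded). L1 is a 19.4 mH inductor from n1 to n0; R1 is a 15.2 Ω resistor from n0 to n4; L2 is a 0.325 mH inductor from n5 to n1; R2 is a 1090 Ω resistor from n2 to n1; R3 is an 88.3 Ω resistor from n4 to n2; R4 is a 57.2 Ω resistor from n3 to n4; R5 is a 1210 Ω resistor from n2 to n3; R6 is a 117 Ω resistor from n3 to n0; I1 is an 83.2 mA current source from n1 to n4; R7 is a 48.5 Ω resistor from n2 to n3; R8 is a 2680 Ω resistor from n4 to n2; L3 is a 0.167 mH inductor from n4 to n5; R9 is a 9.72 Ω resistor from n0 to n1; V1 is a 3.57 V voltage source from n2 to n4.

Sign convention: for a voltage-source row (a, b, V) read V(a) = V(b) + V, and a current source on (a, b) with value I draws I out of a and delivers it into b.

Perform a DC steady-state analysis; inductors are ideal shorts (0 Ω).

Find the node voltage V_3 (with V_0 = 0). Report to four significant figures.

Apply KCL at each of the 5 non-ground nodes and solve the resulting linear system.
Node n1: branches {L1, L2, R2, I1, R9} → V_1 = 0.000
Node n2: branches {R2, R3, R5, R7, R8, V1} → V_2 = 3.570
Node n3: branches {R4, R5, R6, R7} → V_3 = 1.613
Node n4: branches {R1, R3, R4, I1, R8, L3, V1} → V_4 = 0.000
Node n5: branches {L2, L3} → V_5 = 0.000
Source currents: i(L1)=-0.01378, i(L2)=0.06614, i(L3)=0.06614, i(V1)=-0.08701

1.613 V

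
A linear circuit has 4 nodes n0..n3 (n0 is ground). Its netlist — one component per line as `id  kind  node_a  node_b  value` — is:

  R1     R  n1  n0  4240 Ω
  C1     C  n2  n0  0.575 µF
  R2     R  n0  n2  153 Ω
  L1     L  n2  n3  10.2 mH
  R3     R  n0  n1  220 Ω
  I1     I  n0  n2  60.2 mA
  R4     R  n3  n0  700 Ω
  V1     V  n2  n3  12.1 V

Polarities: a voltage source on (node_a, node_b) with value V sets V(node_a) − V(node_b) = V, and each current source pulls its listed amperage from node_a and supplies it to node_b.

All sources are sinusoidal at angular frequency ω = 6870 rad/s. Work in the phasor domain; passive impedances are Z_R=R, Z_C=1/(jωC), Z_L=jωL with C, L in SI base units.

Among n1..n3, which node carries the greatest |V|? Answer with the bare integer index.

Apply KCL at each of the 3 non-ground nodes and solve the resulting linear system.
Node n1: branches {R1, R3} → V_1 = 0.000+0.000j
Node n2: branches {C1, R2, L1, I1, V1} → V_2 = 7.808-3.873j
Node n3: branches {L1, R4, V1} → V_3 = -4.292-3.873j
Source currents: i(V1)=-0.006131+0.1671j

2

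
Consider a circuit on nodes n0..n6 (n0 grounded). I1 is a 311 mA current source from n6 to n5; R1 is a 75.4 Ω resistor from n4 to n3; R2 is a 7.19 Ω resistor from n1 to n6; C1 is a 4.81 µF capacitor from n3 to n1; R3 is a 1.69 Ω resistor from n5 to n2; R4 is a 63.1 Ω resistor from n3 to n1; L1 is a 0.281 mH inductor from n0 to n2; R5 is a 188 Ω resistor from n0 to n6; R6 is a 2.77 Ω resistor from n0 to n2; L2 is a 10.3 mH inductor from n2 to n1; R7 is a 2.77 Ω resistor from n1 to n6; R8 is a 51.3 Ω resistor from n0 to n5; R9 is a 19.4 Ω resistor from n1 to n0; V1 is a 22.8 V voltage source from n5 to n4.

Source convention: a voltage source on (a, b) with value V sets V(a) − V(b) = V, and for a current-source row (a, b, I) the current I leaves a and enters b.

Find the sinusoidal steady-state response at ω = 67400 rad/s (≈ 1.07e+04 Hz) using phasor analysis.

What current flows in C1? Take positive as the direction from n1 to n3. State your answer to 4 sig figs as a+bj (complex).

0.1656+0.008867j A

MNA unknowns: 6 node voltages V₁..V_6 plus 1 source current (V1)
I1: z[6]−=0.311, z[5]+=0.311
R1: Y=0.01326+0.000j on G[4,3]
R2: Y=0.1391+0.000j on G[1,6]
C1: Y=0.000+0.3242j on G[3,1]
R3: Y=0.5917+0.000j on G[5,2]
R4: Y=0.01585+0.000j on G[3,1]
L1: Y=0.000-0.05280j on G[0,2]
R5: Y=0.005319+0.000j on G[0,6]
R6: Y=0.3610+0.000j on G[0,2]
L2: Y=0.000-0.001440j on G[2,1]
R7: Y=0.3610+0.000j on G[1,6]
R8: Y=0.01949+0.000j on G[0,5]
R9: Y=0.05155+0.000j on G[1,0]
V1: row V5−V4=22.8, i_V1 at 5,4
solve → V1=-8.327-0.2548j, V2=1.186+0.2028j, V3=-8.355+0.2559j, V4=-20.87+0.1976j, V5=1.928+0.1976j, V6=-8.855-0.2521j
aux → i_V1=-0.1660-0.0007728j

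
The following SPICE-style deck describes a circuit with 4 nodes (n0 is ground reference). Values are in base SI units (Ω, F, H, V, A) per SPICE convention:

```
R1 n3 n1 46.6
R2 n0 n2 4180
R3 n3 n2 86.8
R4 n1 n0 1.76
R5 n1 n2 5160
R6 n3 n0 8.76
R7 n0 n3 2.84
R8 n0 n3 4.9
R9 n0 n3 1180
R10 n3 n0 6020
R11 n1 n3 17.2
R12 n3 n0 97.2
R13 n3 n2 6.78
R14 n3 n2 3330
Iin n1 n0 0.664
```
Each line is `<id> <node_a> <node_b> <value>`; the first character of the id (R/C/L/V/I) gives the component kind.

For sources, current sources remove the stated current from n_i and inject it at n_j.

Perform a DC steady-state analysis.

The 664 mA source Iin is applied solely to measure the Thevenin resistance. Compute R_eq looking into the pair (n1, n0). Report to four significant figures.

Element admittances at DC:
  Y(R1) = 0.02146 S between n3,n1
  Y(R2) = 0.0002392 S between n0,n2
  Y(R3) = 0.01152 S between n3,n2
  Y(R4) = 0.5682 S between n1,n0
  Y(R5) = 0.0001938 S between n1,n2
  Y(R6) = 0.1142 S between n3,n0
  Y(R7) = 0.3521 S between n0,n3
  Y(R8) = 0.2041 S between n0,n3
  Y(R9) = 0.0008475 S between n0,n3
  Y(R10) = 0.0001661 S between n3,n0
  Y(R11) = 0.05814 S between n1,n3
  Y(R12) = 0.01029 S between n3,n0
  Y(R13) = 0.1475 S between n3,n2
  Y(R14) = 0.0003003 S between n3,n2
  Iin: injects 0.664 A into n0 (from n1)
Assemble and solve the 3×3 MNA system:
  V(n1)=-1.038  V(n2)=-0.1097  V(n3)=-0.1088

R_eq = 1.563 Ω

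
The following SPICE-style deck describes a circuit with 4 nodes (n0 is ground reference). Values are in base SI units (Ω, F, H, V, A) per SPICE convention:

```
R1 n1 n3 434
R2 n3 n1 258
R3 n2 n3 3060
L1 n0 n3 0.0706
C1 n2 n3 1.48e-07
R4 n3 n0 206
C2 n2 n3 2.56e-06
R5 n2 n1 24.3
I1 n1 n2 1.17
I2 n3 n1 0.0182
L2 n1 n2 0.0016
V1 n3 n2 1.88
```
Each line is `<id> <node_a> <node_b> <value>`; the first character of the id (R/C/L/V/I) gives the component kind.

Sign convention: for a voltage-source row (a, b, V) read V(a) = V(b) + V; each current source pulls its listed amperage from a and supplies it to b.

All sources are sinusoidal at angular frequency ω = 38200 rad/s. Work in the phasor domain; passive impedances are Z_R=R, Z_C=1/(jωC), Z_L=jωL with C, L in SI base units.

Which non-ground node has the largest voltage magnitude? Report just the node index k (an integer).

1

MNA unknowns: 3 node voltages V₁..V_3 plus 1 source current (V1)
R1: Y=0.002304+0.000j on G[1,3]
R2: Y=0.003876+0.000j on G[3,1]
R3: Y=0.0003268+0.000j on G[2,3]
L1: Y=0.000-0.0003708j on G[0,3]
C1: Y=0.000+0.005654j on G[2,3]
R4: Y=0.004854+0.000j on G[3,0]
C2: Y=0.000+0.09779j on G[2,3]
R5: Y=0.04115+0.000j on G[2,1]
I1: z[1]−=1.17, z[2]+=1.17
I2: z[3]−=0.0182, z[1]+=0.0182
L2: Y=0.000-0.01636j on G[1,2]
V1: row V3−V2=1.88, i_V1 at 3,2
solve → V1=-23.40-7.438j, V2=-1.880+0.000j, V3=0.000+0.000j
aux → i_V1=-0.1634-0.2404j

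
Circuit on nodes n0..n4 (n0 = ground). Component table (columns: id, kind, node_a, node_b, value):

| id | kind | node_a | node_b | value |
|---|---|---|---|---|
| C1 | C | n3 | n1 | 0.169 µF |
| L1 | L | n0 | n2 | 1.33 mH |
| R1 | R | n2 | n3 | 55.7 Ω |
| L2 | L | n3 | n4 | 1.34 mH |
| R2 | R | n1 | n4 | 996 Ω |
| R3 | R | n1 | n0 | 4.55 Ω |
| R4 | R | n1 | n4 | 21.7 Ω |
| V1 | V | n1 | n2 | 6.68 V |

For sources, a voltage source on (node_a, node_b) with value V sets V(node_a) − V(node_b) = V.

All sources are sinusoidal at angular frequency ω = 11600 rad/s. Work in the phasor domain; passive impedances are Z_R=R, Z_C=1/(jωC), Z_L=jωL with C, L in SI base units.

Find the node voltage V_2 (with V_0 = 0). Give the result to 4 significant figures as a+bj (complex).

-6.145-1.812j V

MNA unknowns: 4 node voltages V₁..V_4 plus 1 source current (V1)
C1: Y=0.000+0.001960j on G[3,1]
L1: Y=0.000-0.06482j on G[0,2]
R1: Y=0.01795+0.000j on G[2,3]
L2: Y=0.000-0.06433j on G[3,4]
R2: Y=0.001004+0.000j on G[1,4]
R3: Y=0.2198+0.000j on G[1,0]
R4: Y=0.04608+0.000j on G[1,4]
V1: row V1−V2=6.68, i_V1 at 1,2
solve → V1=0.5345-1.812j, V2=-6.145-1.812j, V3=-1.561-2.695j, V4=-1.250-1.389j
aux → i_V1=-0.1998+0.4142j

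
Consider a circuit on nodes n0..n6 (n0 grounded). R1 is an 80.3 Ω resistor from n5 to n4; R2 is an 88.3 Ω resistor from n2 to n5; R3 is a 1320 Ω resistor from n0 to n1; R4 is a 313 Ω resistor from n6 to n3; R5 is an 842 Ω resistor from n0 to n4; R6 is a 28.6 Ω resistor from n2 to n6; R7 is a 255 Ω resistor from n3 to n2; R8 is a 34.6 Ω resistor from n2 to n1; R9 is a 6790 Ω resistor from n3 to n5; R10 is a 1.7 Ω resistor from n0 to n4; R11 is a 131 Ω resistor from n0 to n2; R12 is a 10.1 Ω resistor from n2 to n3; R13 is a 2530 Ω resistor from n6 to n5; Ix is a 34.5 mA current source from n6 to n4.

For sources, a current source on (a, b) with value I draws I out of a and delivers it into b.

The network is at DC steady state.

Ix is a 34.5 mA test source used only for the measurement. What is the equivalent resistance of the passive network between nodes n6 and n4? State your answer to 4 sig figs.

Element admittances at DC:
  Y(R1) = 0.01245 S between n5,n4
  Y(R2) = 0.01133 S between n2,n5
  Y(R3) = 0.0007576 S between n0,n1
  Y(R4) = 0.003195 S between n6,n3
  Y(R5) = 0.001188 S between n0,n4
  Y(R6) = 0.03497 S between n2,n6
  Y(R7) = 0.003922 S between n3,n2
  Y(R8) = 0.02890 S between n2,n1
  Y(R9) = 0.0001473 S between n3,n5
  Y(R10) = 0.5882 S between n0,n4
  Y(R11) = 0.007634 S between n0,n2
  Y(R12) = 0.09901 S between n2,n3
  Y(R13) = 0.0003953 S between n6,n5
  Ix: injects 0.0345 A into n4 (from n6)
Assemble and solve the 6×6 MNA system:
  V(n1)=-2.301  V(n2)=-2.361  V(n3)=-2.386  V(n4)=0.03354  V(n5)=-1.150  V(n6)=-3.246

R_eq = 95.05 Ω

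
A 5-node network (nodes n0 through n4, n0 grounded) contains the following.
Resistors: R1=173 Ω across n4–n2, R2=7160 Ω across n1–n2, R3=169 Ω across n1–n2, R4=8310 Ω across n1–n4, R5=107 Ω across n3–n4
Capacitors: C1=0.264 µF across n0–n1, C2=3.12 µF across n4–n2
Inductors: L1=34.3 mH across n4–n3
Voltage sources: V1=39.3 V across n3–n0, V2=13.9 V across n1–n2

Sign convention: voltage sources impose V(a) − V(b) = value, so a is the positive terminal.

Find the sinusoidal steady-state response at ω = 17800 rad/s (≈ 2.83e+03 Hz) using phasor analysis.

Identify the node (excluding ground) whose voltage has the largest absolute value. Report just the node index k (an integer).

1

Apply KCL at each of the 4 non-ground nodes and solve the resulting linear system.
Node n1: branches {R2, R3, C1, R4, V2} → V_1 = 42.73-21.23j
Node n2: branches {R1, R2, R3, C2, V2} → V_2 = 28.83-21.23j
Node n3: branches {L1, R5, V1} → V_3 = 39.30+0.000j
Node n4: branches {R1, C2, L1, R4, R5} → V_4 = 32.59-22.66j
Source currents: i(V1)=-0.09978-0.2008j, i(V2)=-0.1852-0.2010j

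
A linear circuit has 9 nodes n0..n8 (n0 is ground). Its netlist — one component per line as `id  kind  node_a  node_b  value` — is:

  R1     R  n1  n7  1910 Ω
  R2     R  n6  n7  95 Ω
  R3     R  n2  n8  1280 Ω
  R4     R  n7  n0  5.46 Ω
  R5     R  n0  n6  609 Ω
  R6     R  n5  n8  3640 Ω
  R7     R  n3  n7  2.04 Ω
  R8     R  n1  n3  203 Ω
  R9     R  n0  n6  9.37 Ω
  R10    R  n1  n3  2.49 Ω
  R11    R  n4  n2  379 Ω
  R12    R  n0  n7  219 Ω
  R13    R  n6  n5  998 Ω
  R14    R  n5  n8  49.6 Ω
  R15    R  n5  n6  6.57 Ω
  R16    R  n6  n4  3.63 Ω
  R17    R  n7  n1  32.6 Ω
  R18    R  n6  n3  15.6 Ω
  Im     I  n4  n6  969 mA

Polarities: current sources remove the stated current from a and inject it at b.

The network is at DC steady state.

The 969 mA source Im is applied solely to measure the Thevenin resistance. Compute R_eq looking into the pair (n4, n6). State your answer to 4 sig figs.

R_eq = 3.622 Ω

Apply KCL at each of the 8 non-ground nodes and solve the resulting linear system.
Node n1: branches {R1, R8, R10, R17} → V_1 = 0.000
Node n2: branches {R3, R11} → V_2 = -2.734
Node n3: branches {R7, R8, R10, R18} → V_3 = 0.000
Node n4: branches {R11, R16, Im} → V_4 = -3.510
Node n5: branches {R6, R13, R14, R15} → V_5 = -0.01336
Node n6: branches {R2, R5, R9, R13, R15, R16, R18, Im} → V_6 = 0.000
Node n7: branches {R1, R2, R4, R7, R12, R17} → V_7 = 0.000
Node n8: branches {R3, R6, R14} → V_8 = -0.1135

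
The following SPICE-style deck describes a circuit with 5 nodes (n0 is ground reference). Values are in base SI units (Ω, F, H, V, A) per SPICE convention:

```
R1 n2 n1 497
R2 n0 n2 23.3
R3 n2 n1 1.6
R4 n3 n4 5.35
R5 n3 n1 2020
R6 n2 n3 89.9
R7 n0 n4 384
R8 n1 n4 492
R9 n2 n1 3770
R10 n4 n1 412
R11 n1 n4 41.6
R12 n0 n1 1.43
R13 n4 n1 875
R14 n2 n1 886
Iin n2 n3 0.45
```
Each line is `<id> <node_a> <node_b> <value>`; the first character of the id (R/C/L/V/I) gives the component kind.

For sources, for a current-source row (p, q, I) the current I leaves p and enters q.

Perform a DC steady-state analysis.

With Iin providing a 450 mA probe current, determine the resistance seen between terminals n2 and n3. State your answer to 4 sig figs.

R_eq = 26.32 Ω

MNA unknowns: 4 node voltages V₁..V_4
R1: Y=0.002012 on G[2,1]
R2: Y=0.04292 on G[0,2]
R3: Y=0.6250 on G[2,1]
R4: Y=0.1869 on G[3,4]
R5: Y=0.0004950 on G[3,1]
R6: Y=0.01112 on G[2,3]
R7: Y=0.002604 on G[0,4]
R8: Y=0.002033 on G[1,4]
R9: Y=0.0002653 on G[2,1]
R10: Y=0.002427 on G[4,1]
R11: Y=0.02404 on G[1,4]
R12: Y=0.6993 on G[0,1]
R13: Y=0.001143 on G[4,1]
R14: Y=0.001129 on G[2,1]
Iin: z[2]−=0.45, z[3]+=0.45
solve → V1=-0.006608, V2=-0.4803, V3=11.36, V4=9.690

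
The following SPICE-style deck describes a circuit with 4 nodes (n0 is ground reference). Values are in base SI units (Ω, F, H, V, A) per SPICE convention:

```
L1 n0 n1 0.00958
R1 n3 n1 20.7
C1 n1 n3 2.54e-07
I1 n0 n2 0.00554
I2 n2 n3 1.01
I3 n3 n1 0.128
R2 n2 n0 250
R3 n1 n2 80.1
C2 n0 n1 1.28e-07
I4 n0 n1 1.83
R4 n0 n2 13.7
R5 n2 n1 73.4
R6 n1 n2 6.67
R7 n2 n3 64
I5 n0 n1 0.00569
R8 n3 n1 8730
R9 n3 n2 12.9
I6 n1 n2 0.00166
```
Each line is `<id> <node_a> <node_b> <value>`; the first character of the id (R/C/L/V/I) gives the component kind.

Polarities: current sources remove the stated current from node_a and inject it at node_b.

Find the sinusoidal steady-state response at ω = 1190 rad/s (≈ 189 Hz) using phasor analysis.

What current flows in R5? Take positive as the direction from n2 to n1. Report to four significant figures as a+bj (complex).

-0.05760-0.05828j A

Element admittances at ω=1190 rad/s:
  Y(L1) = 0.000-0.08772j S between n0,n1
  Y(R1) = 0.04831+0.000j S between n3,n1
  Y(C1) = 0.000+0.0003023j S between n1,n3
  I1: injects 0.00554 A into n2 (from n0)
  I2: injects 1.01 A into n3 (from n2)
  I3: injects 0.128 A into n1 (from n3)
  Y(R2) = 0.004000+0.000j S between n2,n0
  Y(R3) = 0.01248+0.000j S between n1,n2
  Y(C2) = 0.000+0.0001523j S between n0,n1
  I4: injects 1.83 A into n1 (from n0)
  Y(R4) = 0.07299+0.000j S between n0,n2
  Y(R5) = 0.01362+0.000j S between n2,n1
  Y(R6) = 0.1499+0.000j S between n1,n2
  Y(R7) = 0.01562+0.000j S between n2,n3
  I5: injects 0.00569 A into n1 (from n0)
  Y(R8) = 0.0001145+0.000j S between n3,n1
  Y(R9) = 0.07752+0.000j S between n3,n2
  I6: injects 0.00166 A into n2 (from n1)
Assemble and solve the 3×3 MNA system:
  V(n1)=10.15+15.82j  V(n2)=5.921+11.54j  V(n3)=13.59+13.00j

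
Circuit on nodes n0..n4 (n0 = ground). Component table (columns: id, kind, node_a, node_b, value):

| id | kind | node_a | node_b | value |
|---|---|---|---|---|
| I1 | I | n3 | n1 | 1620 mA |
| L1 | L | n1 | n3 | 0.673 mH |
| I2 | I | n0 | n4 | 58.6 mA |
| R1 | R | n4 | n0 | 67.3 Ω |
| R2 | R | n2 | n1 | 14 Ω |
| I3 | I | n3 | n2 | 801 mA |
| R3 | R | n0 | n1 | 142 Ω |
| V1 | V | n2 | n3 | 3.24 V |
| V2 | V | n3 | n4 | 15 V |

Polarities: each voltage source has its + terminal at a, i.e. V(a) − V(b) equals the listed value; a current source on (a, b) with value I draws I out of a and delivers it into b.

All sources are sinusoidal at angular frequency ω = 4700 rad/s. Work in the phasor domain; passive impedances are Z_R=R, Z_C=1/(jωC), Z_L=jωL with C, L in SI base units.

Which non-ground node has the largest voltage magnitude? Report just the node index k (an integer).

2

Apply KCL at each of the 4 non-ground nodes and solve the resulting linear system.
Node n1: branches {I1, L1, R2, R3} → V_1 = 13.71+3.571j
Node n2: branches {R2, I3, V1} → V_2 = 15.68-1.693j
Node n3: branches {I1, L1, I3, V1, V2} → V_3 = 12.44-1.693j
Node n4: branches {I2, R1, V2} → V_4 = -2.556-1.693j
Source currents: i(V1)=0.6602+0.3760j, i(V2)=-0.09657-0.02515j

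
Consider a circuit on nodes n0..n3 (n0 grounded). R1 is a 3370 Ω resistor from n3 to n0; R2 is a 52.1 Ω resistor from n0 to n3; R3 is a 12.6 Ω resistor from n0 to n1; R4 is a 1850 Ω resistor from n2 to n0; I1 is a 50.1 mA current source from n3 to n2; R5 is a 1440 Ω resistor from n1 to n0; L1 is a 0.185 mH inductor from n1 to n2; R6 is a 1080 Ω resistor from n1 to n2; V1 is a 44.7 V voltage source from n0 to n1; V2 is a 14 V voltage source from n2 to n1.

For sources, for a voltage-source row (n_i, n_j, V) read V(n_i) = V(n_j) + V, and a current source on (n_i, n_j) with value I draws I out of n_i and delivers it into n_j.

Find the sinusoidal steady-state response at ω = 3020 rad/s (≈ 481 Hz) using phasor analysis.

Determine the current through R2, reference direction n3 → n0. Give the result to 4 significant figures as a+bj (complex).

-0.04934+0.000j A

Apply KCL at each of the 3 non-ground nodes and solve the resulting linear system.
Node n1: branches {R3, R5, L1, R6, V1, V2} → V_1 = -44.70+0.000j
Node n2: branches {R4, I1, L1, R6, V2} → V_2 = -30.70+0.000j
Node n3: branches {R1, R2, I1} → V_3 = -2.570+0.000j
Source currents: i(V1)=-3.645+0.000j, i(V2)=0.05373+25.06j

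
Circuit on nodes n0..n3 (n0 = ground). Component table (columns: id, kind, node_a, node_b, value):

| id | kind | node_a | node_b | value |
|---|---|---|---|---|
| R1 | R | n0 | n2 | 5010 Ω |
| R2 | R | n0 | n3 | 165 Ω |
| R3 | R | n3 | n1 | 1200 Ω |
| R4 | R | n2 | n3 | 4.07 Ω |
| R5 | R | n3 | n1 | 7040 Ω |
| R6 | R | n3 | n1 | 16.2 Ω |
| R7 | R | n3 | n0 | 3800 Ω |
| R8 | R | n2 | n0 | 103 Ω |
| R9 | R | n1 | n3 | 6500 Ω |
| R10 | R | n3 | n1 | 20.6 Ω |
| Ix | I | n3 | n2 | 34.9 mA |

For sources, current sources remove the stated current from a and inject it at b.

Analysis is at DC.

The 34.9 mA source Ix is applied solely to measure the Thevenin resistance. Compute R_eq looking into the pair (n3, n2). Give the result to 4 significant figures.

Element admittances at DC:
  Y(R1) = 0.0001996 S between n0,n2
  Y(R2) = 0.006061 S between n0,n3
  Y(R3) = 0.0008333 S between n3,n1
  Y(R4) = 0.2457 S between n2,n3
  Y(R5) = 0.0001420 S between n3,n1
  Y(R6) = 0.06173 S between n3,n1
  Y(R7) = 0.0002632 S between n3,n0
  Y(R8) = 0.009709 S between n2,n0
  Y(R9) = 0.0001538 S between n1,n3
  Y(R10) = 0.04854 S between n3,n1
  Ix: injects 0.0349 A into n2 (from n3)
Assemble and solve the 3×3 MNA system:
  V(n1)=-0.08536  V(n2)=0.05448  V(n3)=-0.08536

R_eq = 4.007 Ω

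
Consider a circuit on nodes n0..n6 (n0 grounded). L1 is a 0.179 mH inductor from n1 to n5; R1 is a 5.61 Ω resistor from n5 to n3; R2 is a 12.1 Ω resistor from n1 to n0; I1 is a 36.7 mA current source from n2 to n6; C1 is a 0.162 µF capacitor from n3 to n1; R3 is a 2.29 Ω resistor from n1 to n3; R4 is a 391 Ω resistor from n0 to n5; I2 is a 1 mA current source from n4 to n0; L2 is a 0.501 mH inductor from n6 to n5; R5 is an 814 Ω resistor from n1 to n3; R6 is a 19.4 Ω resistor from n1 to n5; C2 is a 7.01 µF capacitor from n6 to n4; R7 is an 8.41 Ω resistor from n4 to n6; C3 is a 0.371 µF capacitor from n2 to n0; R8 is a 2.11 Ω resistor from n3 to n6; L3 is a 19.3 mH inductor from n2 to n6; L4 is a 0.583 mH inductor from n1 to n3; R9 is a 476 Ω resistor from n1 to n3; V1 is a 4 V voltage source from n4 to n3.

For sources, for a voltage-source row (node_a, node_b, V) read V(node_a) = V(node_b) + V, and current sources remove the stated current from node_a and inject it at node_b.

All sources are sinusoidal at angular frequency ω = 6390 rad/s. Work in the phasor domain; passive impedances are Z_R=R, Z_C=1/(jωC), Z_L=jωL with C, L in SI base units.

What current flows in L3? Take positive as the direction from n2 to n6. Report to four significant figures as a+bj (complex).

-0.05034-0.0006892j A

Element admittances at ω=6390 rad/s:
  Y(L1) = 0.000-0.8743j S between n1,n5
  Y(R1) = 0.1783+0.000j S between n5,n3
  Y(R2) = 0.08264+0.000j S between n1,n0
  I1: injects 0.0367 A into n6 (from n2)
  Y(C1) = 0.000+0.001035j S between n3,n1
  Y(R3) = 0.4367+0.000j S between n1,n3
  Y(R4) = 0.002558+0.000j S between n0,n5
  I2: injects 0.001 A into n0 (from n4)
  Y(L2) = 0.000-0.3124j S between n6,n5
  Y(R5) = 0.001229+0.000j S between n1,n3
  Y(R6) = 0.05155+0.000j S between n1,n5
  Y(C2) = 0.000+0.04479j S between n6,n4
  Y(R7) = 0.1189+0.000j S between n4,n6
  Y(C3) = 0.000+0.002371j S between n2,n0
  Y(R8) = 0.4739+0.000j S between n3,n6
  Y(L3) = 0.000-0.008109j S between n2,n6
  Y(L4) = 0.000-0.2684j S between n1,n3
  Y(R9) = 0.002101+0.000j S between n1,n3
  V1: constraint V(n4)−V(n3) = 4
Assemble and solve the 7×7 MNA system:
  V(n1)=-0.1750-0.01016j  V(n2)=0.2907-5.754j  V(n3)=-0.3956+0.05289j  V(n4)=3.604+0.05289j  V(n5)=-0.07073+0.05890j  V(n6)=0.2057+0.4542j
  i(V1)=-0.4231-0.1045j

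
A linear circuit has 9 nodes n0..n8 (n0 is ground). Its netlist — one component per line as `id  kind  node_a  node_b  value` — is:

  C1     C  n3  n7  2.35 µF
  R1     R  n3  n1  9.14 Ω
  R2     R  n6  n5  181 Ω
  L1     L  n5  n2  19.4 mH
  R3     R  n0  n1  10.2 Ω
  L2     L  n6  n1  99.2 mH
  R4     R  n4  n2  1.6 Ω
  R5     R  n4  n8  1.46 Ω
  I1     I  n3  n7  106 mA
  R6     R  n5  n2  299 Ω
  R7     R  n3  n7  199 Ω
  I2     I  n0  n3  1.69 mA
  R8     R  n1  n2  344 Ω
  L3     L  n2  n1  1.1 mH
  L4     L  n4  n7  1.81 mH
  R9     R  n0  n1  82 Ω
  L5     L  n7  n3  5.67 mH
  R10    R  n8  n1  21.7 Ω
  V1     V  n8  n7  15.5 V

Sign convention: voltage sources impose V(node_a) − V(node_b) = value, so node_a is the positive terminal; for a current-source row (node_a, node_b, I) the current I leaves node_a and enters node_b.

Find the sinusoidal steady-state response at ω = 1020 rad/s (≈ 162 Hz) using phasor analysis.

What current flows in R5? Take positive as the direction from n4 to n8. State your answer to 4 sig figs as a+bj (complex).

Apply KCL at each of the 8 non-ground nodes and solve the resulting linear system.
Node n1: branches {R1, R3, L2, R8, L3, R9, R10} → V_1 = 0.01533+0.000j
Node n2: branches {L1, R4, R6, R8, L3} → V_2 = -0.3367+0.7151j
Node n3: branches {C1, R1, I1, R7, I2, L5} → V_3 = -8.728-0.5711j
Node n4: branches {R4, R5, L4} → V_4 = 0.6822+1.226j
Node n5: branches {R2, L1, R6} → V_5 = -0.2661+0.7012j
Node n6: branches {R2, L2} → V_6 = -0.3503+0.04710j
Node n7: branches {C1, I1, R7, L4, L5, V1} → V_7 = -8.509-5.576j
Node n8: branches {R5, R10, V1} → V_8 = 6.991-5.576j
Source currents: i(V1)=-4.643+4.916j

-4.321+4.659j A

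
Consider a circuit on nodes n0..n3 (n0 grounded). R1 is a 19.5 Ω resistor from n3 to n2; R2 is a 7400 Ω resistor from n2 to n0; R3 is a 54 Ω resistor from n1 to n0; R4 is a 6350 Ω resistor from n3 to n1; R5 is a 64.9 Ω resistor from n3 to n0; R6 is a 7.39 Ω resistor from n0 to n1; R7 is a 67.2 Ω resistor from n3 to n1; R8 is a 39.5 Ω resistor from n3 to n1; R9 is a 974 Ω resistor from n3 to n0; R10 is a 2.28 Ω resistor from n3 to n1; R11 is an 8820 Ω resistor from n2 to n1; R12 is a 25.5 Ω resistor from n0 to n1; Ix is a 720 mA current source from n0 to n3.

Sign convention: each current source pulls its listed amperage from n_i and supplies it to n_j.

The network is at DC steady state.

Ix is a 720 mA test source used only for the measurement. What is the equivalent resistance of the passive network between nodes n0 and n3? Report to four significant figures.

R_eq = 6.486 Ω

Apply KCL at each of the 3 non-ground nodes and solve the resulting linear system.
Node n1: branches {R3, R4, R6, R7, R8, R10, R11, R12} → V_1 = 3.329
Node n2: branches {R1, R2, R11} → V_2 = 4.655
Node n3: branches {R1, R4, R5, R7, R8, R9, R10, Ix} → V_3 = 4.670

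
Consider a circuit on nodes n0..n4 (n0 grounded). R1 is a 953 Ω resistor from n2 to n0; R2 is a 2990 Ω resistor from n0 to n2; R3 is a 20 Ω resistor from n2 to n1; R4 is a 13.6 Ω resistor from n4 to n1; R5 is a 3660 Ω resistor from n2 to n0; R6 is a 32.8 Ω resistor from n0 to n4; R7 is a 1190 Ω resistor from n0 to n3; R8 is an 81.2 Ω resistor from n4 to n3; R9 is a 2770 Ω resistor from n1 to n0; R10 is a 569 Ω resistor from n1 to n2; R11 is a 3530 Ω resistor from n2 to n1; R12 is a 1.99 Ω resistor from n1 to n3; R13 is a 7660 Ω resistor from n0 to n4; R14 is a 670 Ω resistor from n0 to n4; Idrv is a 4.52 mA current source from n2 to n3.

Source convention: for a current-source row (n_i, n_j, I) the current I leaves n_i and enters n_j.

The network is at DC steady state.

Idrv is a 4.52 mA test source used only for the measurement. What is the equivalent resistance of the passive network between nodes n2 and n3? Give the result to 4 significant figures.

Apply KCL at each of the 4 non-ground nodes and solve the resulting linear system.
Node n1: branches {R3, R4, R9, R10, R11, R12} → V_1 = 0.003926
Node n2: branches {R1, R2, R3, R5, R10, R11, Idrv} → V_2 = -0.08037
Node n3: branches {R7, R8, R12, Idrv} → V_3 = 0.01268
Node n4: branches {R4, R6, R8, R13, R14} → V_4 = 0.003771

R_eq = 20.59 Ω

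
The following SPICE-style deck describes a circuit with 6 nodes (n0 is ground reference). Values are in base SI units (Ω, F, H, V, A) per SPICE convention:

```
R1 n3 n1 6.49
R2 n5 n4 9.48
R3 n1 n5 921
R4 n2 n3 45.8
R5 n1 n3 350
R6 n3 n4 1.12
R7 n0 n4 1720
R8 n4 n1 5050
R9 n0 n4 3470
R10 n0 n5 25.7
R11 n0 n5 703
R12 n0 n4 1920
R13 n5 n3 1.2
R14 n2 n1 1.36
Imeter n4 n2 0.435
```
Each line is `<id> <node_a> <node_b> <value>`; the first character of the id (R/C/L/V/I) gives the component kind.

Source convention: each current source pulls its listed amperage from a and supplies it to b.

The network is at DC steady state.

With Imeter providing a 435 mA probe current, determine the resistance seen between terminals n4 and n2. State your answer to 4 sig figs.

Element admittances at DC:
  Y(R1) = 0.1541 S between n3,n1
  Y(R2) = 0.1055 S between n5,n4
  Y(R3) = 0.001086 S between n1,n5
  Y(R4) = 0.02183 S between n2,n3
  Y(R5) = 0.002857 S between n1,n3
  Y(R6) = 0.8929 S between n3,n4
  Y(R7) = 0.0005814 S between n0,n4
  Y(R8) = 0.0001980 S between n4,n1
  Y(R9) = 0.0002882 S between n0,n4
  Y(R10) = 0.03891 S between n0,n5
  Y(R11) = 0.001422 S between n0,n5
  Y(R12) = 0.0005208 S between n0,n4
  Y(R13) = 0.8333 S between n5,n3
  Y(R14) = 0.7353 S between n2,n1
  Imeter: injects 0.435 A into n2 (from n4)
Assemble and solve the 5×5 MNA system:
  V(n1)=2.414  V(n2)=2.921  V(n3)=0.06026  V(n4)=-0.3794  V(n5)=0.01308

R_eq = 7.586 Ω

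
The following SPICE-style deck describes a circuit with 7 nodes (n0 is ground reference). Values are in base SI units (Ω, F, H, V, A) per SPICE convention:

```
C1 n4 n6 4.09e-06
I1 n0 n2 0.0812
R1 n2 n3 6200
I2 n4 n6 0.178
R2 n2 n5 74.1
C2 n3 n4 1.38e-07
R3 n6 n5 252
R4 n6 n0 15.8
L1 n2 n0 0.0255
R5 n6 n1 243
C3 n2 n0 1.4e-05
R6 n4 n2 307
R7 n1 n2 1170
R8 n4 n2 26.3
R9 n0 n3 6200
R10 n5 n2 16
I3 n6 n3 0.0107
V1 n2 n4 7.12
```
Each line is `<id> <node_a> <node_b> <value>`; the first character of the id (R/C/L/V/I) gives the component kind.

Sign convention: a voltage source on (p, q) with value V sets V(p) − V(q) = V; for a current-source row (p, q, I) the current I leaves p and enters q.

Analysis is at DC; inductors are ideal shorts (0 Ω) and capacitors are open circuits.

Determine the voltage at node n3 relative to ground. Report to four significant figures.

Element admittances at DC:
  Y(C1) = 0.000 S between n4,n6
  I1: injects 0.0812 A into n2 (from n0)
  Y(R1) = 0.0001613 S between n2,n3
  I2: injects 0.178 A into n6 (from n4)
  Y(R2) = 0.01350 S between n2,n5
  Y(C2) = 0.000 S between n3,n4
  Y(R3) = 0.003968 S between n6,n5
  Y(R4) = 0.06329 S between n6,n0
  L1: short n2↔n0 (DC inductor)
  Y(R5) = 0.004115 S between n6,n1
  Y(C3) = 0.000 S between n2,n0
  Y(R6) = 0.003257 S between n4,n2
  Y(R7) = 0.0008547 S between n1,n2
  Y(R8) = 0.03802 S between n4,n2
  Y(R9) = 0.0001613 S between n0,n3
  Y(R10) = 0.06250 S between n5,n2
  I3: injects 0.0107 A into n3 (from n6)
  V1: constraint V(n2)−V(n4) = 7.12
Assemble and solve the 8×8 MNA system:
  V(n1)=2.044  V(n2)=0.000  V(n3)=33.17  V(n4)=-7.120  V(n5)=0.1225  V(n6)=2.469
  i(L1)=-0.08039  i(V1)=-0.1159

33.17 V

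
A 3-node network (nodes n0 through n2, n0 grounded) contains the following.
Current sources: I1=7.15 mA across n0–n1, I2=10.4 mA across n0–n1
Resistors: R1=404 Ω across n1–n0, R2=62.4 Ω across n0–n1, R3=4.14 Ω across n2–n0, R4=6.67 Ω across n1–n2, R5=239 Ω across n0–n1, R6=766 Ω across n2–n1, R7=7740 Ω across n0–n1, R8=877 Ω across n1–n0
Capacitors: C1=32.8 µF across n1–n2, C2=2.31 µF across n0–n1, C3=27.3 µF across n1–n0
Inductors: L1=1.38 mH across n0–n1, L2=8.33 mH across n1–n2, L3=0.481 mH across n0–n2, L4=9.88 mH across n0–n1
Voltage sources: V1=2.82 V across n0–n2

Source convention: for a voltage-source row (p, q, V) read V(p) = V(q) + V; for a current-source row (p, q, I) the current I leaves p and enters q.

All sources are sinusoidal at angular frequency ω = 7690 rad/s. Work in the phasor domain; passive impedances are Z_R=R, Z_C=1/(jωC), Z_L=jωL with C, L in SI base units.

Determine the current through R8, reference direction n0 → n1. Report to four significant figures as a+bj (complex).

0.002235-0.0002096j A

Element admittances at ω=7690 rad/s:
  I1: injects 0.00715 A into n1 (from n0)
  Y(R1) = 0.002475+0.000j S between n1,n0
  Y(R2) = 0.01603+0.000j S between n0,n1
  Y(C1) = 0.000+0.2522j S between n1,n2
  Y(C2) = 0.000+0.01776j S between n0,n1
  Y(R3) = 0.2415+0.000j S between n2,n0
  Y(R4) = 0.1499+0.000j S between n1,n2
  Y(R5) = 0.004184+0.000j S between n0,n1
  Y(L1) = 0.000-0.09423j S between n0,n1
  Y(L2) = 0.000-0.01561j S between n1,n2
  I2: injects 0.0104 A into n1 (from n0)
  Y(L3) = 0.000-0.2704j S between n0,n2
  Y(L4) = 0.000-0.01316j S between n0,n1
  Y(C3) = 0.000+0.2099j S between n1,n0
  Y(R6) = 0.001305+0.000j S between n2,n1
  Y(R7) = 0.0001292+0.000j S between n0,n1
  Y(R8) = 0.001140+0.000j S between n1,n0
  V1: constraint V(n0)−V(n2) = 2.82
Assemble and solve the 3×3 MNA system:
  V(n1)=-1.960+0.1838j  V(n2)=-2.820+0.000j
  i(V1)=-0.7678+0.5310j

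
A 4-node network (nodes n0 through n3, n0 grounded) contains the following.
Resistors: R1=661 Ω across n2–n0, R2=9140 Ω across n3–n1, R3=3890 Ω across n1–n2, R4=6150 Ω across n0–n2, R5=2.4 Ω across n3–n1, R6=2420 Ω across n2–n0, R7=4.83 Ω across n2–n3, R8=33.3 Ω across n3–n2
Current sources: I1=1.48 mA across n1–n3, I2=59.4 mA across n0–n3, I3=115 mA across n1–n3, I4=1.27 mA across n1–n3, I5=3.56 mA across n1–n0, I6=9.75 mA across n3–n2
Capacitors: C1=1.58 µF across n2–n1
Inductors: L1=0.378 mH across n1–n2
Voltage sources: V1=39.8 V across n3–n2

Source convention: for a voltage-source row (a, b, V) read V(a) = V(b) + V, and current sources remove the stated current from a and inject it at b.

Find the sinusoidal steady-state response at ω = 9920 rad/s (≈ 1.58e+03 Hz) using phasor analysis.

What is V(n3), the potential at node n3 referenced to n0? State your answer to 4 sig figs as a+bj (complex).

66.53+0.000j V

MNA unknowns: 3 node voltages V₁..V_3 plus 1 source current (V1)
R1: Y=0.001513+0.000j on G[2,0]
I1: z[1]−=0.00148, z[3]+=0.00148
I2: z[0]−=0.0594, z[3]+=0.0594
I3: z[1]−=0.115, z[3]+=0.115
R2: Y=0.0001094+0.000j on G[3,1]
C1: Y=0.000+0.01567j on G[2,1]
I4: z[1]−=0.00127, z[3]+=0.00127
I5: z[1]−=0.00356, z[0]+=0.00356
R3: Y=0.0002571+0.000j on G[1,2]
I6: z[3]−=0.00975, z[2]+=0.00975
R4: Y=0.0001626+0.000j on G[0,2]
R5: Y=0.4167+0.000j on G[3,1]
R6: Y=0.0004132+0.000j on G[2,0]
L1: Y=0.000-0.2667j on G[1,2]
R7: Y=0.2070+0.000j on G[2,3]
R8: Y=0.03003+0.000j on G[3,2]
V1: row V3−V2=39.8, i_V1 at 3,2
solve → V1=55.72+17.45j, V2=26.73+0.000j, V3=66.53+0.000j
aux → i_V1=-13.78+7.271j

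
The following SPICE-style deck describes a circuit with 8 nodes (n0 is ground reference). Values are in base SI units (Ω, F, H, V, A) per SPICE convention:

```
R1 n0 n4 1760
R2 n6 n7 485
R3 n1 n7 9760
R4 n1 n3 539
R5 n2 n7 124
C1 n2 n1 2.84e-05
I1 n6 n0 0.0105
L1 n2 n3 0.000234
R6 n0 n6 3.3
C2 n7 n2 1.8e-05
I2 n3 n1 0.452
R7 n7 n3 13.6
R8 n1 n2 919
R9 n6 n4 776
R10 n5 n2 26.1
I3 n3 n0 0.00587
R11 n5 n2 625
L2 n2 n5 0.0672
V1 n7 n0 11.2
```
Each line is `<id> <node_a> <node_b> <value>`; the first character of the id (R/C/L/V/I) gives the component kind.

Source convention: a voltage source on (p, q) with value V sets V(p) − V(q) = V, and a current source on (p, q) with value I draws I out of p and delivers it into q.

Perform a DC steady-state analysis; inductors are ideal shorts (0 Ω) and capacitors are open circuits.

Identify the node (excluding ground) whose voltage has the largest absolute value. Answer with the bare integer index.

1

Apply KCL at each of the 7 non-ground nodes and solve the resulting linear system.
Node n1: branches {R3, R4, C1, I2, R8} → V_1 = 159.3
Node n2: branches {R5, C1, L1, C2, R8, R10, R11, L2} → V_2 = 10.94
Node n3: branches {R4, L1, I2, R7, I3} → V_3 = 10.94
Node n4: branches {R1, R9} → V_4 = 0.02861
Node n5: branches {R10, R11, L2} → V_5 = 10.94
Node n6: branches {R2, I1, R6, R9} → V_6 = 0.04122
Node n7: branches {R2, R3, R5, C2, R7, V1} → V_7 = 11.20
Source currents: i(L1)=0.1636, i(L2)=0.000, i(V1)=-0.02888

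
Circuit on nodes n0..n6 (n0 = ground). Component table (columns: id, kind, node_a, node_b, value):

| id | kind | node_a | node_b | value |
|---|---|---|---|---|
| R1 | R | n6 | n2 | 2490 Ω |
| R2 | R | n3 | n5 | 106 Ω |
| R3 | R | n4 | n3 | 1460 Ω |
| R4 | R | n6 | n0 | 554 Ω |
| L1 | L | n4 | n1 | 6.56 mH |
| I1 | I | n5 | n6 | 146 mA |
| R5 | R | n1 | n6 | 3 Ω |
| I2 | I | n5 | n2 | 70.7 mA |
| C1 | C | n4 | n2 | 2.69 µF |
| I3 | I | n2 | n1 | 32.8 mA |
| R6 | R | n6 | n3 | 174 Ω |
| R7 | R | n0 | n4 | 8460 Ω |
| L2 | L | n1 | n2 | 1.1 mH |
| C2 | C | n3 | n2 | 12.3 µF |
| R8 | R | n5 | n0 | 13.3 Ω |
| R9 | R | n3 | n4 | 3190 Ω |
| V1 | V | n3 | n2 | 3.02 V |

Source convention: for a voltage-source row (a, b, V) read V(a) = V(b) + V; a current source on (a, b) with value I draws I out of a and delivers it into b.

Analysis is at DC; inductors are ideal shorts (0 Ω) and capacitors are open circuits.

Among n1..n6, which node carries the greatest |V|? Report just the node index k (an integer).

3

MNA unknowns: 6 node voltages V₁..V_6 plus 3 source currents (L1, L2, V1)
R1: Y=0.0004016 on G[6,2]
R2: Y=0.009434 on G[3,5]
R3: Y=0.0006849 on G[4,3]
R4: Y=0.001805 on G[6,0]
L1: row V4−V1=0, i_L1 at 4,1
I1: z[5]−=0.146, z[6]+=0.146
R5: Y=0.3333 on G[1,6]
I2: z[5]−=0.0707, z[2]+=0.0707
C1: Y=0.000 on G[4,2]
I3: z[2]−=0.0328, z[1]+=0.0328
R6: Y=0.005747 on G[6,3]
R7: Y=0.0001182 on G[0,4]
L2: row V1−V2=0, i_L2 at 1,2
C2: Y=0.000 on G[3,2]
R8: Y=0.07519 on G[5,0]
R9: Y=0.0003135 on G[3,4]
V1: row V3−V2=3.02, i_V1 at 3,2
solve → V1=16.16, V2=16.16, V3=19.18, V4=16.16, V5=-0.4228, V6=16.55
aux → i_L1=0.001105, i_L2=0.1650, i_V1=-0.2030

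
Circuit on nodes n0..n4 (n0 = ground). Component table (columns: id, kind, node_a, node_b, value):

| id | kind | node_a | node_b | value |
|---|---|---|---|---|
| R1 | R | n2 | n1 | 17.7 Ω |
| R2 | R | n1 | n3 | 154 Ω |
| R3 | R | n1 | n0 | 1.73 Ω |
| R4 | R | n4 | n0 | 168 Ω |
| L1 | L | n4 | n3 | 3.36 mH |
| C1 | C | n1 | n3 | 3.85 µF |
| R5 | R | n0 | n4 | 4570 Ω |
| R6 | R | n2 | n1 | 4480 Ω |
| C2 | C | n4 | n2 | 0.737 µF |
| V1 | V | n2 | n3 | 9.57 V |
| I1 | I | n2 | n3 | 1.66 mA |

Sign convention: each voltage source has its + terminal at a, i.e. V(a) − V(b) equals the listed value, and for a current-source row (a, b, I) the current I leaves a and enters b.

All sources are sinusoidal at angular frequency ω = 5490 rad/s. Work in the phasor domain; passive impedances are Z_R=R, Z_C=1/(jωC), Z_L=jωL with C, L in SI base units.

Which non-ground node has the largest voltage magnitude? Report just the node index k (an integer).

Apply KCL at each of the 4 non-ground nodes and solve the resulting linear system.
Node n1: branches {R1, R2, R3, C1, R6} → V_1 = 0.07985-0.03191j
Node n2: branches {R1, R6, C2, V1, I1} → V_2 = 2.495+2.069j
Node n3: branches {R2, L1, C1, V1, I1} → V_3 = -7.075+2.069j
Node n4: branches {R4, L1, R5, C2} → V_4 = -7.479+2.989j
Source currents: i(V1)=-0.1424-0.1595j

4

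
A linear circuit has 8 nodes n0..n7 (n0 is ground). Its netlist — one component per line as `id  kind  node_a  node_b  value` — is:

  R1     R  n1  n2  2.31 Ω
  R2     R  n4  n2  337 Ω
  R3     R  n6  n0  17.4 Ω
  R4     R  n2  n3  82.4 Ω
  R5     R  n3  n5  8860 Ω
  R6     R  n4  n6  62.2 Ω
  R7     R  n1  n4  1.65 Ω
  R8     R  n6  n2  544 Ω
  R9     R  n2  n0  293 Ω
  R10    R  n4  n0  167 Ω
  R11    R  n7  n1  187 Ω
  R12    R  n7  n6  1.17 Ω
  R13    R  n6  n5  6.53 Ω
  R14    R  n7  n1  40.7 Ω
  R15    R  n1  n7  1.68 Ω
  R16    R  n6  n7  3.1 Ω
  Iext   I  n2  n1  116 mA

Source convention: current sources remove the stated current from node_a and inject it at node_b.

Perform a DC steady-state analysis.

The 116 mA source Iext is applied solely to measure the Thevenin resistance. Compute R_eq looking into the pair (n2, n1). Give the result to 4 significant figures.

Apply KCL at each of the 7 non-ground nodes and solve the resulting linear system.
Node n1: branches {R1, R7, R11, R14, R15, Iext} → V_1 = 0.01616
Node n2: branches {R1, R2, R4, R8, R9, Iext} → V_2 = -0.2469
Node n3: branches {R4, R5} → V_3 = -0.2445
Node n4: branches {R2, R6, R7, R10} → V_4 = 0.01469
Node n5: branches {R5, R13} → V_5 = 0.01294
Node n6: branches {R3, R6, R8, R12, R13, R16} → V_6 = 0.01313
Node n7: branches {R11, R12, R14, R15, R16} → V_7 = 0.01418

R_eq = 2.268 Ω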